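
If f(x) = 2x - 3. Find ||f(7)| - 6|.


f(7) = 11
|11| = 11
|11 - 6| = 5

5


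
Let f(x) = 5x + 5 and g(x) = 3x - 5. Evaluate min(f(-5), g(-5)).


f(-5) = -20
g(-5) = -20
min = -20

-20


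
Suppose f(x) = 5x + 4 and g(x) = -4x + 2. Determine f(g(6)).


g(6) = -22
f(-22) = -106

-106


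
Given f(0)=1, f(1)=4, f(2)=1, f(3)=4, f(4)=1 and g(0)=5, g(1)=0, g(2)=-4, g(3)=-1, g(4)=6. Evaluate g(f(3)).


f(3) = 4
g(4) = 6

6


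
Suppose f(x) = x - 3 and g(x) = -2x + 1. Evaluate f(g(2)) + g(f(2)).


f(g(2)) = -6
g(f(2)) = 3
Sum = -3

-3


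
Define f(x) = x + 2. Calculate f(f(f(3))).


9


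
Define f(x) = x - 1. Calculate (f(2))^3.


f(2) = 1
(1)^3 = 1

1


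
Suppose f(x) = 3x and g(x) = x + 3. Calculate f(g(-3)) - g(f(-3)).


f(g(-3)) = 0
g(f(-3)) = -6
Difference = 6

6


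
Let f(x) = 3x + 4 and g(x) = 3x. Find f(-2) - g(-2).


f(-2) = -2
g(-2) = -6
Difference = 4

4


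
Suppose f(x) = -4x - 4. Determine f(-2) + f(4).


f(-2) = 4
f(4) = -20
Sum = -16

-16


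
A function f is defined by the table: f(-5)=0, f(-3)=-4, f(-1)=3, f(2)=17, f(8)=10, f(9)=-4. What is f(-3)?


Reading from the table at x = -3

-4


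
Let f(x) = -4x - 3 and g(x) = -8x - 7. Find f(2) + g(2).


f(2) = -11
g(2) = -23
Sum = -34

-34


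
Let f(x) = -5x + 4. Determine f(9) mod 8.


f(9) = -41
-41 mod 8 = 7

7


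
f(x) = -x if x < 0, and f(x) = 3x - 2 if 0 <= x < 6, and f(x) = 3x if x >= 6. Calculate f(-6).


-6 satisfies x < 0
f(-6) = 6

6


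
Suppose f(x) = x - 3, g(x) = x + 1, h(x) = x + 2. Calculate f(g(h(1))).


h(1) = 3
g(3) = 4
f(4) = 1

1


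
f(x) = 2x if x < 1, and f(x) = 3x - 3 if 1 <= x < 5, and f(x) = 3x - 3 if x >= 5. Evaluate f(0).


0 satisfies x < 1
f(0) = 0

0


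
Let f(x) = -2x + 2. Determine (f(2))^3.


f(2) = -2
(-2)^3 = -8

-8


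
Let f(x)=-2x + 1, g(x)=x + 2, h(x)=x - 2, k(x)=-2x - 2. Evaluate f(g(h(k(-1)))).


k(-1) = 0
h(0) = -2
g(-2) = 0
f(0) = 1

1


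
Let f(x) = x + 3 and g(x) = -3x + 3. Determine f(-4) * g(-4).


f(-4) = -1
g(-4) = 15
Product = -15

-15


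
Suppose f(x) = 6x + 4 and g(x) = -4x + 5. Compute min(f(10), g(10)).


f(10) = 64
g(10) = -35
min = -35

-35


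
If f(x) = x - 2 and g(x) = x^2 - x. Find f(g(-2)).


4


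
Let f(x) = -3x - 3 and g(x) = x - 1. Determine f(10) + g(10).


f(10) = -33
g(10) = 9
Sum = -24

-24


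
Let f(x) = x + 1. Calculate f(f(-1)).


f(-1) = 0
f(0) = 1

1


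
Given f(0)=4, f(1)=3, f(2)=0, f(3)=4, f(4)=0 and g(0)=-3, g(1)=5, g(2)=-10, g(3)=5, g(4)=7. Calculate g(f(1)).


f(1) = 3
g(3) = 5

5


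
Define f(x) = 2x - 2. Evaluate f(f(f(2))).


f(2) = 2
f(2) = 2
f(2) = 2

2


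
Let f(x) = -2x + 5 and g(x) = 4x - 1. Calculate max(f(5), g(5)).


f(5) = -5
g(5) = 19
max = 19

19


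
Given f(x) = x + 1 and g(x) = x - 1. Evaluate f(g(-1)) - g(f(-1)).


f(g(-1)) = -1
g(f(-1)) = -1
Difference = 0

0


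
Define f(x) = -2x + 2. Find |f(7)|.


f(7) = -12
|-12| = 12

12


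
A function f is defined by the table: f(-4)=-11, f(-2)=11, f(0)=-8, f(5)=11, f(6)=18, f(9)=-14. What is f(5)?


Reading from the table at x = 5

11


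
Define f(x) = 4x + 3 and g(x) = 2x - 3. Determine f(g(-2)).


g(-2) = -7
f(-7) = -25

-25


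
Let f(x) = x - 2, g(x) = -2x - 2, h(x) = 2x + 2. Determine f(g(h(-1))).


h(-1) = 0
g(0) = -2
f(-2) = -4

-4


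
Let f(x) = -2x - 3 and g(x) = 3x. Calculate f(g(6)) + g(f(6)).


f(g(6)) = -39
g(f(6)) = -45
Sum = -84

-84


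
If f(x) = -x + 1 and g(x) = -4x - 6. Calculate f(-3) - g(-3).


f(-3) = 4
g(-3) = 6
Difference = -2

-2


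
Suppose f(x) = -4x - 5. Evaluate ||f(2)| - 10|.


f(2) = -13
|-13| = 13
|13 - 10| = 3

3


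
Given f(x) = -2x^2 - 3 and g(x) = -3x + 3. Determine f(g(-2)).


-165


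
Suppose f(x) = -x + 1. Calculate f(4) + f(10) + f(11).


f(4) = -3
f(10) = -9
f(11) = -10
Sum = -22

-22


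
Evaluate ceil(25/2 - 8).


5


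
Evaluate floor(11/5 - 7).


11/5 = 2.2
2.2 - 7 = -4.8
floor(-4.8) = -5

-5


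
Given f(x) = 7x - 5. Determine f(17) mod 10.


f(17) = 114
114 mod 10 = 4

4


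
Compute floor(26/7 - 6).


26/7 = 3.7143
3.7143 - 6 = -2.2857
floor(-2.2857) = -3

-3


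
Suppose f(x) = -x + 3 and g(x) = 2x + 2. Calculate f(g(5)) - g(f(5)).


-7


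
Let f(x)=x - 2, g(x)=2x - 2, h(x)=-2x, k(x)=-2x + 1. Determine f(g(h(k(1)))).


0


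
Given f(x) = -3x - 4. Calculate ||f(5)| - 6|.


13


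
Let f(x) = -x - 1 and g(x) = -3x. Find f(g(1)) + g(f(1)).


f(g(1)) = 2
g(f(1)) = 6
Sum = 8

8


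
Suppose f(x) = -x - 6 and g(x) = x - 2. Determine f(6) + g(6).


f(6) = -12
g(6) = 4
Sum = -8

-8


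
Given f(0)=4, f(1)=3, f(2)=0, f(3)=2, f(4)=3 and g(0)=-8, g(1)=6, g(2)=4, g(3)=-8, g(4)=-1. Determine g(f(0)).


f(0) = 4
g(4) = -1

-1


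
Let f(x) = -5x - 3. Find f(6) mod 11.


f(6) = -33
-33 mod 11 = 0

0


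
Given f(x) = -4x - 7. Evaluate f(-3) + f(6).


f(-3) = 5
f(6) = -31
Sum = -26

-26


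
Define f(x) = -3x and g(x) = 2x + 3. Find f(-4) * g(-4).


f(-4) = 12
g(-4) = -5
Product = -60

-60


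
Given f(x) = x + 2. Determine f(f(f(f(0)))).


f(0) = 2
f(2) = 4
f(4) = 6
f(6) = 8

8


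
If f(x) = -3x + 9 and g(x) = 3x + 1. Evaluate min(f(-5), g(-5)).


f(-5) = 24
g(-5) = -14
min = -14

-14


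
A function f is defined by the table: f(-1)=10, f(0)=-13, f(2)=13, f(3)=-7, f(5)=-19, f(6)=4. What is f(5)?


Reading from the table at x = 5

-19


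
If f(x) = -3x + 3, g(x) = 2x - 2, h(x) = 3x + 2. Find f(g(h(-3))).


h(-3) = -7
g(-7) = -16
f(-16) = 51

51


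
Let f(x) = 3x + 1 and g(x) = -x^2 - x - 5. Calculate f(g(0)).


g(0) = -5
f(-5) = -14

-14


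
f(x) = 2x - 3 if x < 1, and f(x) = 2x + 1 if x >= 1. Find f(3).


3 satisfies x >= 1
f(3) = 7

7


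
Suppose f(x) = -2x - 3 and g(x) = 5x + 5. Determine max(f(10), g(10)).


f(10) = -23
g(10) = 55
max = 55

55


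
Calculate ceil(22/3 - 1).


22/3 = 7.3333
7.3333 - 1 = 6.3333
ceil(6.3333) = 7

7


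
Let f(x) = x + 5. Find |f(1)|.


f(1) = 6
|6| = 6

6


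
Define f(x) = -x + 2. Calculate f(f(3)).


3


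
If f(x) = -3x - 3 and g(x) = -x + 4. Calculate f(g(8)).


g(8) = -4
f(-4) = 9

9


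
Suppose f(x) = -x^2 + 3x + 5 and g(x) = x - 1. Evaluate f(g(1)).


g(1) = 0
f(0) = (-1)*(0)^2 + 3*(0) + 5 = 5

5


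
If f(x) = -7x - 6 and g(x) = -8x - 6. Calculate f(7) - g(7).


7


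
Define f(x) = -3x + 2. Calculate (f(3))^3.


f(3) = -7
(-7)^3 = -343

-343


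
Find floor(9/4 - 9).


-7


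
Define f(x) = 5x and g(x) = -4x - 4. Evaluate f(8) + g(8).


f(8) = 40
g(8) = -36
Sum = 4

4


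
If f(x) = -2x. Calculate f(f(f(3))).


-24


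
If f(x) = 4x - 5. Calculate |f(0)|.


5


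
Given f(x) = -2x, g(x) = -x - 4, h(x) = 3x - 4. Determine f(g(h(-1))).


h(-1) = -7
g(-7) = 3
f(3) = -6

-6


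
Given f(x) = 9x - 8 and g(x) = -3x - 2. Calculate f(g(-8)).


g(-8) = 22
f(22) = 190

190


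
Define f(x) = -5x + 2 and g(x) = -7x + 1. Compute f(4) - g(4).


f(4) = -18
g(4) = -27
Difference = 9

9


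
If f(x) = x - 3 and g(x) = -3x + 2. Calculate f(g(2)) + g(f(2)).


f(g(2)) = -7
g(f(2)) = 5
Sum = -2

-2


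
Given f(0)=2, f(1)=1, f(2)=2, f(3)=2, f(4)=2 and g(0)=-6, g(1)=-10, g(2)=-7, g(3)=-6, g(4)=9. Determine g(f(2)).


f(2) = 2
g(2) = -7

-7


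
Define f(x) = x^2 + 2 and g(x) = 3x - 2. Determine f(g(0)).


g(0) = -2
f(-2) = 1*(-2)^2 + 2 = 6

6


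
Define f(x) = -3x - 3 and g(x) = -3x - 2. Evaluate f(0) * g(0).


f(0) = -3
g(0) = -2
Product = 6

6


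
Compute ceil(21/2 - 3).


21/2 = 10.5
10.5 - 3 = 7.5
ceil(7.5) = 8

8


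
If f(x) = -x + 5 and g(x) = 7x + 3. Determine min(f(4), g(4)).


f(4) = 1
g(4) = 31
min = 1

1


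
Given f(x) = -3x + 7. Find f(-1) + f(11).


f(-1) = 10
f(11) = -26
Sum = -16

-16


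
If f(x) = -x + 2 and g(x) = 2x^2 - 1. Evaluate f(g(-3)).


g(-3) = 17
f(17) = -15

-15


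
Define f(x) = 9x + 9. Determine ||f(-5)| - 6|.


f(-5) = -36
|-36| = 36
|36 - 6| = 30

30


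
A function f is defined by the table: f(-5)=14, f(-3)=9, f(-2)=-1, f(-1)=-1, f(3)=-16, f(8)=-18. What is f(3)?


Reading from the table at x = 3

-16


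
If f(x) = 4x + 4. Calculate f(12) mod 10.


f(12) = 52
52 mod 10 = 2

2


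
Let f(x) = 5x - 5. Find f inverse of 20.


Solve 5x - 5 = 20
x = (20 + 5) / 5 = 5

5


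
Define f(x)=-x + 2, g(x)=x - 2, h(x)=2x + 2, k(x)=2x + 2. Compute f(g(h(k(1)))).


k(1) = 4
h(4) = 10
g(10) = 8
f(8) = -6

-6


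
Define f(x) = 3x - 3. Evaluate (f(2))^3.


27


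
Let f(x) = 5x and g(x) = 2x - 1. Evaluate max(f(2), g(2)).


10


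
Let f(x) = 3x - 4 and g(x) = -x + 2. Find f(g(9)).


g(9) = -7
f(-7) = -25

-25


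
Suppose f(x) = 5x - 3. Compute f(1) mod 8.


f(1) = 2
2 mod 8 = 2

2


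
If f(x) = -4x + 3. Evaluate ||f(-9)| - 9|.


f(-9) = 39
|39| = 39
|39 - 9| = 30

30


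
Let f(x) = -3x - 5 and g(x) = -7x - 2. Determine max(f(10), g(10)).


f(10) = -35
g(10) = -72
max = -35

-35


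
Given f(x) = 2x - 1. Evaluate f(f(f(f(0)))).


-15


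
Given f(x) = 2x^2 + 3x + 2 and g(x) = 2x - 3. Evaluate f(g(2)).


g(2) = 1
f(1) = 2*(1)^2 + 3*(1) + 2 = 7

7


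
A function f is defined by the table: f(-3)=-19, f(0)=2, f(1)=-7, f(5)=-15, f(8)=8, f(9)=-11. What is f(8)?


Reading from the table at x = 8

8


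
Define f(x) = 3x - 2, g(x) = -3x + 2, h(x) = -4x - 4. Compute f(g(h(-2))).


h(-2) = 4
g(4) = -10
f(-10) = -32

-32


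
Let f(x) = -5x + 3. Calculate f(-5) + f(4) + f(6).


f(-5) = 28
f(4) = -17
f(6) = -27
Sum = -16

-16


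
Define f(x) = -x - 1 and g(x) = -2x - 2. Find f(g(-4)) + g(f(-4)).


f(g(-4)) = -7
g(f(-4)) = -8
Sum = -15

-15


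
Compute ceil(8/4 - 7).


8/4 = 2
2 - 7 = -5
ceil(-5) = -5

-5


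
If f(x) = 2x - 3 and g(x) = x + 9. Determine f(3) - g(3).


f(3) = 3
g(3) = 12
Difference = -9

-9


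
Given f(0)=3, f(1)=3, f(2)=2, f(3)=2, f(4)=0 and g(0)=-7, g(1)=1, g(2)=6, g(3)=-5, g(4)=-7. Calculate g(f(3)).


f(3) = 2
g(2) = 6

6


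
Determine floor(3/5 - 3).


3/5 = 0.6
0.6 - 3 = -2.4
floor(-2.4) = -3

-3


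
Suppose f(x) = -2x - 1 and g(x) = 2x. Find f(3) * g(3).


f(3) = -7
g(3) = 6
Product = -42

-42


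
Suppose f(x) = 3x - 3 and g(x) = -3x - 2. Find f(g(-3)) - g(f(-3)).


f(g(-3)) = 18
g(f(-3)) = 34
Difference = -16

-16


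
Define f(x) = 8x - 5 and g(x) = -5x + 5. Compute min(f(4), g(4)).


f(4) = 27
g(4) = -15
min = -15

-15


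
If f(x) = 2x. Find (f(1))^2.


f(1) = 2
(2)^2 = 4

4


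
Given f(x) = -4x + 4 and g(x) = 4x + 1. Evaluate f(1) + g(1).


f(1) = 0
g(1) = 5
Sum = 5

5


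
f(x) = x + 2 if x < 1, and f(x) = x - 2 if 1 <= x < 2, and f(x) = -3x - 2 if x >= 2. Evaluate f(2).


2 satisfies x >= 2
f(2) = -8

-8


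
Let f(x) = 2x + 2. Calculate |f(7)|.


f(7) = 16
|16| = 16

16


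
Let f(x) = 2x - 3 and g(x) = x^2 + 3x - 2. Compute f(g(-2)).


g(-2) = -4
f(-4) = -11

-11


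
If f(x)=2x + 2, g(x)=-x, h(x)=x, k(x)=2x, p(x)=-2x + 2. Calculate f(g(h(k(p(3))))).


p(3) = -4
k(-4) = -8
h(-8) = -8
g(-8) = 8
f(8) = 18

18


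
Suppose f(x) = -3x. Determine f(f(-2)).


f(-2) = 6
f(6) = -18

-18


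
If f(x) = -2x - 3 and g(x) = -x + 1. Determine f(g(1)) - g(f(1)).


-9


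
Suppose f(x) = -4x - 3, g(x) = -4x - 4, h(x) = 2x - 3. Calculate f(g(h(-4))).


h(-4) = -11
g(-11) = 40
f(40) = -163

-163


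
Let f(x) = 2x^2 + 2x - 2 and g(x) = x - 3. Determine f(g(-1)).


g(-1) = -4
f(-4) = 2*(-4)^2 + 2*(-4) - 2 = 22

22


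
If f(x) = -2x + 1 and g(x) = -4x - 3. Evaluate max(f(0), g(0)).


f(0) = 1
g(0) = -3
max = 1

1


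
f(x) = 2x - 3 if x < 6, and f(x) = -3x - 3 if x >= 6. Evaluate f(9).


9 satisfies x >= 6
f(9) = -30

-30


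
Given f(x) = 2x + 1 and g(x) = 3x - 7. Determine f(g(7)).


g(7) = 14
f(14) = 29

29


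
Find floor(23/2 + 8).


23/2 = 11.5
11.5 + 8 = 19.5
floor(19.5) = 19

19


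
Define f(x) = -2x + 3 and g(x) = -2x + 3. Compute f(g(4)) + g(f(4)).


f(g(4)) = 13
g(f(4)) = 13
Sum = 26

26


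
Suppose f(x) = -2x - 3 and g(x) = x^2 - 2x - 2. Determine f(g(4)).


g(4) = 6
f(6) = -15

-15


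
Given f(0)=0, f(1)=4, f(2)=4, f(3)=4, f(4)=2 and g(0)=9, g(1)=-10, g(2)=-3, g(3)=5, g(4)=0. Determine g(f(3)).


f(3) = 4
g(4) = 0

0


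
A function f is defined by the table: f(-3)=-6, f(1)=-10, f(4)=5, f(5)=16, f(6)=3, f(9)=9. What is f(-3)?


Reading from the table at x = -3

-6


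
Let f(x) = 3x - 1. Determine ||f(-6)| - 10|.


f(-6) = -19
|-19| = 19
|19 - 10| = 9

9


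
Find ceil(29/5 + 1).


29/5 = 5.8
5.8 + 1 = 6.8
ceil(6.8) = 7

7


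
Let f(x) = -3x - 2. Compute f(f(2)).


f(2) = -8
f(-8) = 22

22


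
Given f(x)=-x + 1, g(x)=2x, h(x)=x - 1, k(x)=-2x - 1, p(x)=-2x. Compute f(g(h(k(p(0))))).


p(0) = 0
k(0) = -1
h(-1) = -2
g(-2) = -4
f(-4) = 5

5


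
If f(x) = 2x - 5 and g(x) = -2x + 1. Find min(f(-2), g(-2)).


-9


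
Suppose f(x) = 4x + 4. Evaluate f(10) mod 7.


f(10) = 44
44 mod 7 = 2

2


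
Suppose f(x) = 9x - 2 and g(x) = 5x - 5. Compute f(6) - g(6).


f(6) = 52
g(6) = 25
Difference = 27

27


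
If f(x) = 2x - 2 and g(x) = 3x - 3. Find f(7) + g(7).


30


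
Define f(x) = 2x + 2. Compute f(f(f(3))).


f(3) = 8
f(8) = 18
f(18) = 38

38


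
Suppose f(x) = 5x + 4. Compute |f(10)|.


f(10) = 54
|54| = 54

54


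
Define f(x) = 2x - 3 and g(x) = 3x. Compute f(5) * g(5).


f(5) = 7
g(5) = 15
Product = 105

105


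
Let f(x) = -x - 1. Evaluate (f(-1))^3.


f(-1) = 0
(0)^3 = 0

0


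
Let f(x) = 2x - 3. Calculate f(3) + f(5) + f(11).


29


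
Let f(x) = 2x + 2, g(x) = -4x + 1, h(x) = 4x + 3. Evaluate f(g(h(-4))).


h(-4) = -13
g(-13) = 53
f(53) = 108

108


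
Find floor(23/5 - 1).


23/5 = 4.6
4.6 - 1 = 3.6
floor(3.6) = 3

3


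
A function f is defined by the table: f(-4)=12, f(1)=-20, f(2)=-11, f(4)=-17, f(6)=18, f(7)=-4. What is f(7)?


Reading from the table at x = 7

-4


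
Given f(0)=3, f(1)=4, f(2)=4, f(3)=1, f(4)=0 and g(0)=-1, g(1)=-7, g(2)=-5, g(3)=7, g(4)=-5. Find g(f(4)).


f(4) = 0
g(0) = -1

-1


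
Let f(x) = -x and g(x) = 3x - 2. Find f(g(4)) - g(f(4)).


f(g(4)) = -10
g(f(4)) = -14
Difference = 4

4


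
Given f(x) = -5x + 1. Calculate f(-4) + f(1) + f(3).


f(-4) = 21
f(1) = -4
f(3) = -14
Sum = 3

3


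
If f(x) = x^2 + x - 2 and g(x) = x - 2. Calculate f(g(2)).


g(2) = 0
f(0) = 1*(0)^2 + 1*(0) - 2 = -2

-2


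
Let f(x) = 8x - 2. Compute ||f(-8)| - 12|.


f(-8) = -66
|-66| = 66
|66 - 12| = 54

54


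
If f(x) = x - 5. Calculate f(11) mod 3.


f(11) = 6
6 mod 3 = 0

0


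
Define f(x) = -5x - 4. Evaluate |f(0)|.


f(0) = -4
|-4| = 4

4


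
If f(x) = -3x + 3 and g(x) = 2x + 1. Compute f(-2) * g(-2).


f(-2) = 9
g(-2) = -3
Product = -27

-27


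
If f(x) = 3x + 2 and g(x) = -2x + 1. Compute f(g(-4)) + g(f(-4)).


50


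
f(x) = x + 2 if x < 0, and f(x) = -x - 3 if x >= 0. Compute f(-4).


-2


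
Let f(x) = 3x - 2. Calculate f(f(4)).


f(4) = 10
f(10) = 28

28


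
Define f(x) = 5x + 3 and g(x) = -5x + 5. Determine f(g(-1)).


g(-1) = 10
f(10) = 53

53


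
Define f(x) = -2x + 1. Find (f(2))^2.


f(2) = -3
(-3)^2 = 9

9


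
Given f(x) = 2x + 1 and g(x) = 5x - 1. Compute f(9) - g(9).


f(9) = 19
g(9) = 44
Difference = -25

-25


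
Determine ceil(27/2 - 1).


27/2 = 13.5
13.5 - 1 = 12.5
ceil(12.5) = 13

13


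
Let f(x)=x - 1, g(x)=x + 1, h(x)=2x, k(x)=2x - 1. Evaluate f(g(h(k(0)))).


-2


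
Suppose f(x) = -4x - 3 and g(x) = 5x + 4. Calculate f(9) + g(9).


f(9) = -39
g(9) = 49
Sum = 10

10


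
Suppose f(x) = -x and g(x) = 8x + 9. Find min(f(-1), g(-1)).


1


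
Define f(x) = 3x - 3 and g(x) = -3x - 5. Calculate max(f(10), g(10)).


f(10) = 27
g(10) = -35
max = 27

27


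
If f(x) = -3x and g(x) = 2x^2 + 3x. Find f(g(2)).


-42


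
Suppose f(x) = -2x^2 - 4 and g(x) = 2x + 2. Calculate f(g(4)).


g(4) = 10
f(10) = (-2)*(10)^2 - 4 = -204

-204


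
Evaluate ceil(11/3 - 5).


11/3 = 3.6667
3.6667 - 5 = -1.3333
ceil(-1.3333) = -1

-1


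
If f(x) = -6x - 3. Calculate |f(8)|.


f(8) = -51
|-51| = 51

51


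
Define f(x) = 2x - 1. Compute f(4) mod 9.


f(4) = 7
7 mod 9 = 7

7


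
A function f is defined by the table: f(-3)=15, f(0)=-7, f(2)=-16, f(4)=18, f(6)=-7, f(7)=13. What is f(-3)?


Reading from the table at x = -3

15


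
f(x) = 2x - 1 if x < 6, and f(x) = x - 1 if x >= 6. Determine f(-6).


-6 satisfies x < 6
f(-6) = -13

-13


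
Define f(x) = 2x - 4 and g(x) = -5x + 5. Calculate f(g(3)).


g(3) = -10
f(-10) = -24

-24


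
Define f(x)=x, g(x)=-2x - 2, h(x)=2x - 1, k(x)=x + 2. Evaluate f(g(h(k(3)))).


-20


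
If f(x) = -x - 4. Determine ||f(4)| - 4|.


f(4) = -8
|-8| = 8
|8 - 4| = 4

4


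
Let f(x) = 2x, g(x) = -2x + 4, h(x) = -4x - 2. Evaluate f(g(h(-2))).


-16


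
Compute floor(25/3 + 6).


14


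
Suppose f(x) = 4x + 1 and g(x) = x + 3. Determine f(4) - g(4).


f(4) = 17
g(4) = 7
Difference = 10

10


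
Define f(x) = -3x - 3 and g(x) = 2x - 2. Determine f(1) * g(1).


f(1) = -6
g(1) = 0
Product = 0

0


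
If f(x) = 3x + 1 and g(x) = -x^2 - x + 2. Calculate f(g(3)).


g(3) = -10
f(-10) = -29

-29


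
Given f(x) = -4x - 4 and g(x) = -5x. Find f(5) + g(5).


f(5) = -24
g(5) = -25
Sum = -49

-49


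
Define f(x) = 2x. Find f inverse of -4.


-2


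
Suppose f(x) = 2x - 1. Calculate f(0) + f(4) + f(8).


f(0) = -1
f(4) = 7
f(8) = 15
Sum = 21

21


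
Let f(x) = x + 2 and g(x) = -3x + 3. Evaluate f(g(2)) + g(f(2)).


f(g(2)) = -1
g(f(2)) = -9
Sum = -10

-10


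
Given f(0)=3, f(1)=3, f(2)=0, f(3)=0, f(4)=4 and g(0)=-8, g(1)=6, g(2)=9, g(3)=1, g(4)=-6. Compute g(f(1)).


f(1) = 3
g(3) = 1

1


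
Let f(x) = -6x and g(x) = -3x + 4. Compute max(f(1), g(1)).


f(1) = -6
g(1) = 1
max = 1

1


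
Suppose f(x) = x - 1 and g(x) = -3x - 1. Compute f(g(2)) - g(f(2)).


f(g(2)) = -8
g(f(2)) = -4
Difference = -4

-4


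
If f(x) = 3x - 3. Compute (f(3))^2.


f(3) = 6
(6)^2 = 36

36


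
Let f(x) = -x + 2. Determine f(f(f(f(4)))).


f(4) = -2
f(-2) = 4
f(4) = -2
f(-2) = 4

4


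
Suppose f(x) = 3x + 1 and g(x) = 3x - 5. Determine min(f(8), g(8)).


f(8) = 25
g(8) = 19
min = 19

19


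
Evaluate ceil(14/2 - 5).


14/2 = 7
7 - 5 = 2
ceil(2) = 2

2


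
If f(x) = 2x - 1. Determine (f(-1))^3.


f(-1) = -3
(-3)^3 = -27

-27


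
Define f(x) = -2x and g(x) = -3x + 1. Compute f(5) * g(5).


140


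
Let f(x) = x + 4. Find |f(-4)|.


f(-4) = 0
|0| = 0

0


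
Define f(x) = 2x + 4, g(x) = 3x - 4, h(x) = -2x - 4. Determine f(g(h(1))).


-40


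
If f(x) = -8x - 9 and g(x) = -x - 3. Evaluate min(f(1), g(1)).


f(1) = -17
g(1) = -4
min = -17

-17


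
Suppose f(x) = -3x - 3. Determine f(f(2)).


f(2) = -9
f(-9) = 24

24


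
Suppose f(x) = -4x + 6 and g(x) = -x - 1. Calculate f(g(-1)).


g(-1) = 0
f(0) = 6

6


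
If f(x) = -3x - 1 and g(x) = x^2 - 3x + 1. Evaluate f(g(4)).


g(4) = 5
f(5) = -16

-16


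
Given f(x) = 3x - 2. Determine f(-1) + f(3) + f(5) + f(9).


f(-1) = -5
f(3) = 7
f(5) = 13
f(9) = 25
Sum = 40

40


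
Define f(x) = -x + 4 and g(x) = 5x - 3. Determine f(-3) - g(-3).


25


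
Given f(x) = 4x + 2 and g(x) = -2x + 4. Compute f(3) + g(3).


f(3) = 14
g(3) = -2
Sum = 12

12


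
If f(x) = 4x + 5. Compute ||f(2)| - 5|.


f(2) = 13
|13| = 13
|13 - 5| = 8

8


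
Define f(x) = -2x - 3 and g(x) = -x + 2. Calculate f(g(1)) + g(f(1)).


f(g(1)) = -5
g(f(1)) = 7
Sum = 2

2


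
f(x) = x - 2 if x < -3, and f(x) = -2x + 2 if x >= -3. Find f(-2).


-2 satisfies x >= -3
f(-2) = 6

6


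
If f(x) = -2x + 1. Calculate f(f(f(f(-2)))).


f(-2) = 5
f(5) = -9
f(-9) = 19
f(19) = -37

-37


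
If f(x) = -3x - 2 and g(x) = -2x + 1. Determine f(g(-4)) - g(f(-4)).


-10


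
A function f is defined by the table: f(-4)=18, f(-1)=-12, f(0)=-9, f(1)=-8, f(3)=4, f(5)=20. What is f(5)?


Reading from the table at x = 5

20


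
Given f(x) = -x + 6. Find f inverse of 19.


-13


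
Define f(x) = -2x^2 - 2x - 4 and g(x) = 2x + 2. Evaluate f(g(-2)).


g(-2) = -2
f(-2) = (-2)*(-2)^2 - 2*(-2) - 4 = -8

-8


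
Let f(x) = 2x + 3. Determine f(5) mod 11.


f(5) = 13
13 mod 11 = 2

2


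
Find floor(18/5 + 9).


18/5 = 3.6
3.6 + 9 = 12.6
floor(12.6) = 12

12


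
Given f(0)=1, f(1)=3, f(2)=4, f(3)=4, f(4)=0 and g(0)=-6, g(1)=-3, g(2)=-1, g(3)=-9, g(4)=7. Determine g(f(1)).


-9


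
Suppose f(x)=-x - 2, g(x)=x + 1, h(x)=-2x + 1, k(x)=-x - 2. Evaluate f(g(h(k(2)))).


-12


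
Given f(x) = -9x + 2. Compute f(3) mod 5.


f(3) = -25
-25 mod 5 = 0

0


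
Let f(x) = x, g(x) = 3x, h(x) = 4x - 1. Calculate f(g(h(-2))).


h(-2) = -9
g(-9) = -27
f(-27) = -27

-27


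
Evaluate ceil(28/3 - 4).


28/3 = 9.3333
9.3333 - 4 = 5.3333
ceil(5.3333) = 6

6


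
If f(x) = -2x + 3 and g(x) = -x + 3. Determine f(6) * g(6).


27


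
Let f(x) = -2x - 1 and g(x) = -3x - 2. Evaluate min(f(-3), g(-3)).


f(-3) = 5
g(-3) = 7
min = 5

5


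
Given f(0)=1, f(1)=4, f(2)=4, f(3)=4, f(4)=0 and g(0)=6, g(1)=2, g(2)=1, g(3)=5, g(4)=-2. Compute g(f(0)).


f(0) = 1
g(1) = 2

2


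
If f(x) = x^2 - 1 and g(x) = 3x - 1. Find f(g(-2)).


g(-2) = -7
f(-7) = 1*(-7)^2 - 1 = 48

48


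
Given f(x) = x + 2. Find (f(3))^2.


25


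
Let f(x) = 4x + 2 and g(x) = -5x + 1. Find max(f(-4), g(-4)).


f(-4) = -14
g(-4) = 21
max = 21

21


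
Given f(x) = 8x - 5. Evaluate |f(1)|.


3


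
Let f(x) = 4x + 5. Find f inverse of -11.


-4


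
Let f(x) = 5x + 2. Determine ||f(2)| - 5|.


f(2) = 12
|12| = 12
|12 - 5| = 7

7


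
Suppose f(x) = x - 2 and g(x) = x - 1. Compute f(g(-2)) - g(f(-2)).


f(g(-2)) = -5
g(f(-2)) = -5
Difference = 0

0


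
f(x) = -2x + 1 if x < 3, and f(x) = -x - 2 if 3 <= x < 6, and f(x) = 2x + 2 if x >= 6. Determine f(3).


3 satisfies 3 <= x < 6
f(3) = -5

-5


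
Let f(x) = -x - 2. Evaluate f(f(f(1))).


f(1) = -3
f(-3) = 1
f(1) = -3

-3


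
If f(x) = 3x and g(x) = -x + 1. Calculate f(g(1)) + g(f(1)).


f(g(1)) = 0
g(f(1)) = -2
Sum = -2

-2


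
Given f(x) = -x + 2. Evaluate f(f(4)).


f(4) = -2
f(-2) = 4

4


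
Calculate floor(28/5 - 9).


28/5 = 5.6
5.6 - 9 = -3.4
floor(-3.4) = -4

-4


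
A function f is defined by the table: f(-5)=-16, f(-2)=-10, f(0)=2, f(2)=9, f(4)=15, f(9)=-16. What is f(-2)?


Reading from the table at x = -2

-10


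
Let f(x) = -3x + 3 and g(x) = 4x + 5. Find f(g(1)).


g(1) = 9
f(9) = -24

-24


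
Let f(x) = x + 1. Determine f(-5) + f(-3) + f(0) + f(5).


1


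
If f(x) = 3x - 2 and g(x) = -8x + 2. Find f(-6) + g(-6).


f(-6) = -20
g(-6) = 50
Sum = 30

30


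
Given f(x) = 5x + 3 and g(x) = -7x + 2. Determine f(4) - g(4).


f(4) = 23
g(4) = -26
Difference = 49

49


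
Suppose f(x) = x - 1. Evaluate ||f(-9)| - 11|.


f(-9) = -10
|-10| = 10
|10 - 11| = 1

1


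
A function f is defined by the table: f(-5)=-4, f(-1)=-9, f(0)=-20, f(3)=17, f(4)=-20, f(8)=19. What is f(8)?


19


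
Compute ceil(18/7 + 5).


18/7 = 2.5714
2.5714 + 5 = 7.5714
ceil(7.5714) = 8

8


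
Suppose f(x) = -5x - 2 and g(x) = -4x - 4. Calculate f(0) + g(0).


f(0) = -2
g(0) = -4
Sum = -6

-6


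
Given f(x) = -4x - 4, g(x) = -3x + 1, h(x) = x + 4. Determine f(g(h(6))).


h(6) = 10
g(10) = -29
f(-29) = 112

112


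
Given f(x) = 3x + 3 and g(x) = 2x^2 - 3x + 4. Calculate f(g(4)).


75


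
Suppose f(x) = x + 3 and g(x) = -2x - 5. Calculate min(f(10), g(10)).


f(10) = 13
g(10) = -25
min = -25

-25


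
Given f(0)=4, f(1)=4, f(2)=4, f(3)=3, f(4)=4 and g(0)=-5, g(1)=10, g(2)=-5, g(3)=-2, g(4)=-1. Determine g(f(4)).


-1


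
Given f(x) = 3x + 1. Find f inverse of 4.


Solve 3x + 1 = 4
x = (4 - 1) / 3 = 1

1


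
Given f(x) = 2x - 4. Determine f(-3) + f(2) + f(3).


f(-3) = -10
f(2) = 0
f(3) = 2
Sum = -8

-8


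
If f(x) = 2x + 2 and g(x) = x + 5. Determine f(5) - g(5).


f(5) = 12
g(5) = 10
Difference = 2

2


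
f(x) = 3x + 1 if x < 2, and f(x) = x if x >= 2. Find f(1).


1 satisfies x < 2
f(1) = 4

4


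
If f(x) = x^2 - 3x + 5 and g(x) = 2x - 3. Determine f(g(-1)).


g(-1) = -5
f(-5) = 1*(-5)^2 - 3*(-5) + 5 = 45

45


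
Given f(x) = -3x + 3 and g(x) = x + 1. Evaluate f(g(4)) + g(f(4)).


f(g(4)) = -12
g(f(4)) = -8
Sum = -20

-20


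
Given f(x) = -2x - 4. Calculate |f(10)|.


f(10) = -24
|-24| = 24

24


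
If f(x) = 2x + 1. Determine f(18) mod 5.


f(18) = 37
37 mod 5 = 2

2


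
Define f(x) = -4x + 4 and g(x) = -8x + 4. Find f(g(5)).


g(5) = -36
f(-36) = 148

148


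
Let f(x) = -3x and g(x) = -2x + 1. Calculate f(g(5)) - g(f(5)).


f(g(5)) = 27
g(f(5)) = 31
Difference = -4

-4


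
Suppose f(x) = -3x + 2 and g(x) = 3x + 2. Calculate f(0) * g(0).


f(0) = 2
g(0) = 2
Product = 4

4


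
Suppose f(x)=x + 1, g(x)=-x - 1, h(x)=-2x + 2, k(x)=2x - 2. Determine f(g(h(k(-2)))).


k(-2) = -6
h(-6) = 14
g(14) = -15
f(-15) = -14

-14


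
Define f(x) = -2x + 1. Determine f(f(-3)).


f(-3) = 7
f(7) = -13

-13


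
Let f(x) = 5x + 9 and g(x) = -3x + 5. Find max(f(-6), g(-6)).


f(-6) = -21
g(-6) = 23
max = 23

23


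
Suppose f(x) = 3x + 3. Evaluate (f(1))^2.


36


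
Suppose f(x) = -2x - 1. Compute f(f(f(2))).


f(2) = -5
f(-5) = 9
f(9) = -19

-19


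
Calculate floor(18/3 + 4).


18/3 = 6
6 + 4 = 10
floor(10) = 10

10


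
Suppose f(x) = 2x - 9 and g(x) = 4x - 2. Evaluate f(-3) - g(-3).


f(-3) = -15
g(-3) = -14
Difference = -1

-1


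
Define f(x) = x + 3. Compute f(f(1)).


f(1) = 4
f(4) = 7

7


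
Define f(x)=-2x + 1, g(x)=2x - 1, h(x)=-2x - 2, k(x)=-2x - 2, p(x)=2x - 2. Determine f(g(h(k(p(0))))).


p(0) = -2
k(-2) = 2
h(2) = -6
g(-6) = -13
f(-13) = 27

27


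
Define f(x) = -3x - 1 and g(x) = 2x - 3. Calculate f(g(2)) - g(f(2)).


f(g(2)) = -4
g(f(2)) = -17
Difference = 13

13


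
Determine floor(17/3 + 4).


17/3 = 5.6667
5.6667 + 4 = 9.6667
floor(9.6667) = 9

9


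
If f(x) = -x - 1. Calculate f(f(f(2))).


f(2) = -3
f(-3) = 2
f(2) = -3

-3


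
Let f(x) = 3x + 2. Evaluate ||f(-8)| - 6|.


f(-8) = -22
|-22| = 22
|22 - 6| = 16

16


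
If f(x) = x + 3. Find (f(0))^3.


f(0) = 3
(3)^3 = 27

27


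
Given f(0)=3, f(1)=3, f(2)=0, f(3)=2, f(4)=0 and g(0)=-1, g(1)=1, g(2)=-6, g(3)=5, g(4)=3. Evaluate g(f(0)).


5


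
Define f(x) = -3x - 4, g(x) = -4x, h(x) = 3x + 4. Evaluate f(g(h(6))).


h(6) = 22
g(22) = -88
f(-88) = 260

260


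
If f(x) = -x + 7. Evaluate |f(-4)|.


11


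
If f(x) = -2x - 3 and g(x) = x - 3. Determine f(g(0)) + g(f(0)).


f(g(0)) = 3
g(f(0)) = -6
Sum = -3

-3


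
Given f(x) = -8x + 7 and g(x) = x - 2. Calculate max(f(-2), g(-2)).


f(-2) = 23
g(-2) = -4
max = 23

23


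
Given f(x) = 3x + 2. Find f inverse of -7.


Solve 3x + 2 = -7
x = (-7 - 2) / 3 = -3

-3


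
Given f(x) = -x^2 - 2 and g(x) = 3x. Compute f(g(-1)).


-11


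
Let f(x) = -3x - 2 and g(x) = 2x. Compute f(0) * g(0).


f(0) = -2
g(0) = 0
Product = 0

0


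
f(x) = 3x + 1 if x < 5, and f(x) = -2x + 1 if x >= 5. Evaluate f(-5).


-5 satisfies x < 5
f(-5) = -14

-14


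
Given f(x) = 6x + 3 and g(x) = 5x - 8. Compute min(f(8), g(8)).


f(8) = 51
g(8) = 32
min = 32

32


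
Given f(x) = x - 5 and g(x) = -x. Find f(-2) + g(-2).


f(-2) = -7
g(-2) = 2
Sum = -5

-5


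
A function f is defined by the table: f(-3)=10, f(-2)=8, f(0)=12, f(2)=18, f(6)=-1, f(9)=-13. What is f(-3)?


Reading from the table at x = -3

10


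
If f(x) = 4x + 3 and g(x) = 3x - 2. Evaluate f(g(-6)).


-77


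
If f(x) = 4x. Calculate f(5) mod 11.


9


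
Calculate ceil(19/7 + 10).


19/7 = 2.7143
2.7143 + 10 = 12.7143
ceil(12.7143) = 13

13


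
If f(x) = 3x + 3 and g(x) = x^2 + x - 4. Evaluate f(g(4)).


g(4) = 16
f(16) = 51

51


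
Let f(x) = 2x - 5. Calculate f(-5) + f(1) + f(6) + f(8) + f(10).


f(-5) = -15
f(1) = -3
f(6) = 7
f(8) = 11
f(10) = 15
Sum = 15

15


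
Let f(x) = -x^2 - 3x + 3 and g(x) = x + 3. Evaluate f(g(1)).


g(1) = 4
f(4) = (-1)*(4)^2 - 3*(4) + 3 = -25

-25


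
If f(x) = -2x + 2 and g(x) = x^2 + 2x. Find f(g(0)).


g(0) = 0
f(0) = 2

2


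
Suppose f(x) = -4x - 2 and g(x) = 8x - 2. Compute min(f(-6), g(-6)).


f(-6) = 22
g(-6) = -50
min = -50

-50


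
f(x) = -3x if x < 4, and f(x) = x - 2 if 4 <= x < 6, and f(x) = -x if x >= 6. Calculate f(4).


2


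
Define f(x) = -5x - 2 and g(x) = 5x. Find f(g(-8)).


g(-8) = -40
f(-40) = 198

198


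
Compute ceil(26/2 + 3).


26/2 = 13
13 + 3 = 16
ceil(16) = 16

16


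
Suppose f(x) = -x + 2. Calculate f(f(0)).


0


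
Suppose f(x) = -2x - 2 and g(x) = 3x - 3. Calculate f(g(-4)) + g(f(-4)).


f(g(-4)) = 28
g(f(-4)) = 15
Sum = 43

43


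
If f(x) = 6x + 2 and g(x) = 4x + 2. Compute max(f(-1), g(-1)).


f(-1) = -4
g(-1) = -2
max = -2

-2


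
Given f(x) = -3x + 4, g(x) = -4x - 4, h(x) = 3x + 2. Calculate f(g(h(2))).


h(2) = 8
g(8) = -36
f(-36) = 112

112


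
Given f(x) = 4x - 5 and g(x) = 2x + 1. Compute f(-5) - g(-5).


f(-5) = -25
g(-5) = -9
Difference = -16

-16


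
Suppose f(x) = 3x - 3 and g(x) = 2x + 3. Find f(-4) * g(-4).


f(-4) = -15
g(-4) = -5
Product = 75

75


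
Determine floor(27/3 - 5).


27/3 = 9
9 - 5 = 4
floor(4) = 4

4


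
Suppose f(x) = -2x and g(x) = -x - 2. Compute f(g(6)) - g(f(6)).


6


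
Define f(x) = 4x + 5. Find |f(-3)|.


f(-3) = -7
|-7| = 7

7


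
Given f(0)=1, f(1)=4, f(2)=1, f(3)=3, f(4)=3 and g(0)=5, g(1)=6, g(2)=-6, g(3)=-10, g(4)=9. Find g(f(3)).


f(3) = 3
g(3) = -10

-10


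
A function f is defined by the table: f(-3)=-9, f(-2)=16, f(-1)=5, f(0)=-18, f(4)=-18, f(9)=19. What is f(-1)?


Reading from the table at x = -1

5


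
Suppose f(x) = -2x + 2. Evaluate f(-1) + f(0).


f(-1) = 4
f(0) = 2
Sum = 6

6


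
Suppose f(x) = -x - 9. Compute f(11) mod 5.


0


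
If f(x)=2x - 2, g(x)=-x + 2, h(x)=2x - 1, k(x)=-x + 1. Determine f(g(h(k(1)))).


k(1) = 0
h(0) = -1
g(-1) = 3
f(3) = 4

4


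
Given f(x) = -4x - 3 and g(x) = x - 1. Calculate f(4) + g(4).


-16


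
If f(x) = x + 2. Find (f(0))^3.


f(0) = 2
(2)^3 = 8

8


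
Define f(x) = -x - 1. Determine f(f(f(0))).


f(0) = -1
f(-1) = 0
f(0) = -1

-1


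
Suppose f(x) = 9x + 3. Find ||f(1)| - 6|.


f(1) = 12
|12| = 12
|12 - 6| = 6

6


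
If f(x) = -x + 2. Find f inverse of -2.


4


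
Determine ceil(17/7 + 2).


17/7 = 2.4286
2.4286 + 2 = 4.4286
ceil(4.4286) = 5

5


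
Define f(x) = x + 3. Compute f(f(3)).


f(3) = 6
f(6) = 9

9


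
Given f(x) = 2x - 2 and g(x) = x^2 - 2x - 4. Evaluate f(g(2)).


g(2) = -4
f(-4) = -10

-10


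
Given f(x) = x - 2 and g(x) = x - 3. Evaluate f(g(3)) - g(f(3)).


f(g(3)) = -2
g(f(3)) = -2
Difference = 0

0


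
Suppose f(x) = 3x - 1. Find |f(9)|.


f(9) = 26
|26| = 26

26


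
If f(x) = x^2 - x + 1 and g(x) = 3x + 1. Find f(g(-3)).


g(-3) = -8
f(-8) = 1*(-8)^2 - 1*(-8) + 1 = 73

73


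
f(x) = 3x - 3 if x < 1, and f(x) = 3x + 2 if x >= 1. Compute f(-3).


-12


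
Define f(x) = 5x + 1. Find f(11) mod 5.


f(11) = 56
56 mod 5 = 1

1


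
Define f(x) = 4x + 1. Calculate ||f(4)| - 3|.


f(4) = 17
|17| = 17
|17 - 3| = 14

14


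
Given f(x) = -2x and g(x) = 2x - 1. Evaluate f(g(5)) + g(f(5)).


f(g(5)) = -18
g(f(5)) = -21
Sum = -39

-39


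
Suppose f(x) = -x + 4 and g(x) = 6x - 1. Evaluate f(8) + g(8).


f(8) = -4
g(8) = 47
Sum = 43

43


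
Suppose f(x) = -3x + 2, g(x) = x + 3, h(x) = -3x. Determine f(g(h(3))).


h(3) = -9
g(-9) = -6
f(-6) = 20

20


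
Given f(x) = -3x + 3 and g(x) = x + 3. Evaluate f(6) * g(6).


f(6) = -15
g(6) = 9
Product = -135

-135


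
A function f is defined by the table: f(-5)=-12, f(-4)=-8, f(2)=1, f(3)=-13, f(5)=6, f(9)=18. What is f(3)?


-13


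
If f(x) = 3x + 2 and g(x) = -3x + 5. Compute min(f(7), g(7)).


f(7) = 23
g(7) = -16
min = -16

-16


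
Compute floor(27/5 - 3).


27/5 = 5.4
5.4 - 3 = 2.4
floor(2.4) = 2

2


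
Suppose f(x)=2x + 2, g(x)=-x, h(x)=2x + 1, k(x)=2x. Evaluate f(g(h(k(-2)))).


k(-2) = -4
h(-4) = -7
g(-7) = 7
f(7) = 16

16


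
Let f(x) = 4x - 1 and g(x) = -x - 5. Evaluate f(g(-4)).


-5


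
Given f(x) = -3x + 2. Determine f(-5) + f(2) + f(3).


f(-5) = 17
f(2) = -4
f(3) = -7
Sum = 6

6


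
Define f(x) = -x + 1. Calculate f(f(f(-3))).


f(-3) = 4
f(4) = -3
f(-3) = 4

4


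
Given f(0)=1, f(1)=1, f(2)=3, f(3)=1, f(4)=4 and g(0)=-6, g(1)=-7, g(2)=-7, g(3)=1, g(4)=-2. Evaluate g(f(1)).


f(1) = 1
g(1) = -7

-7


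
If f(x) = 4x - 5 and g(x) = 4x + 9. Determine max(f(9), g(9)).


f(9) = 31
g(9) = 45
max = 45

45


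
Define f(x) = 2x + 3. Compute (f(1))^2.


25


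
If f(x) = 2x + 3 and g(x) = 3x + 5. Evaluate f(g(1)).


19


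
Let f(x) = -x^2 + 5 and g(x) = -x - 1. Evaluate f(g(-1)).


g(-1) = 0
f(0) = (-1)*(0)^2 + 5 = 5

5


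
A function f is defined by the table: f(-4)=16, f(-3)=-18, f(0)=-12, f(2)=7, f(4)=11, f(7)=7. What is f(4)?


Reading from the table at x = 4

11


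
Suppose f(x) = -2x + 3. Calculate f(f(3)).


f(3) = -3
f(-3) = 9

9


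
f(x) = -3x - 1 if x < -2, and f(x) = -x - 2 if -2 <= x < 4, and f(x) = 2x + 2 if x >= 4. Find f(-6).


-6 satisfies x < -2
f(-6) = 17

17


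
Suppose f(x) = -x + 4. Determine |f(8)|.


4


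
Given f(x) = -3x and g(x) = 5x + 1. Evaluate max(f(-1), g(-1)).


f(-1) = 3
g(-1) = -4
max = 3

3


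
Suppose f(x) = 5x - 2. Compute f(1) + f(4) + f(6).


f(1) = 3
f(4) = 18
f(6) = 28
Sum = 49

49


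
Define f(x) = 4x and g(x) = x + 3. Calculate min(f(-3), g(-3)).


f(-3) = -12
g(-3) = 0
min = -12

-12


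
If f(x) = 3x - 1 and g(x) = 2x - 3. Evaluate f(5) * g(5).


f(5) = 14
g(5) = 7
Product = 98

98


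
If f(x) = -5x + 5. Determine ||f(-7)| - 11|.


f(-7) = 40
|40| = 40
|40 - 11| = 29

29


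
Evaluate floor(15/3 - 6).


-1


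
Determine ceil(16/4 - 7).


16/4 = 4
4 - 7 = -3
ceil(-3) = -3

-3


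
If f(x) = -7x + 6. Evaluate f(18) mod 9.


f(18) = -120
-120 mod 9 = 6

6


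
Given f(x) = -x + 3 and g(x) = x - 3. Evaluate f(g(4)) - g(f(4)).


f(g(4)) = 2
g(f(4)) = -4
Difference = 6

6


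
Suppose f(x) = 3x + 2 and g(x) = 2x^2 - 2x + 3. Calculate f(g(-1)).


g(-1) = 7
f(7) = 23

23


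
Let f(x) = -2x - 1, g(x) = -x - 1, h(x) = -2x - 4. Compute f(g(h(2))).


-15


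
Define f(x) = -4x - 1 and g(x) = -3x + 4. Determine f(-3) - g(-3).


-2


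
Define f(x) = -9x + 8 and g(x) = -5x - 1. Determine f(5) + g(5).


f(5) = -37
g(5) = -26
Sum = -63

-63


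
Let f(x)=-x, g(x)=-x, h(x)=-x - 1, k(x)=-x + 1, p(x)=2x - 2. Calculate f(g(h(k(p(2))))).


p(2) = 2
k(2) = -1
h(-1) = 0
g(0) = 0
f(0) = 0

0


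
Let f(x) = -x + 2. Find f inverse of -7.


Solve -x + 2 = -7
x = (-7 - 2) / (-1) = 9

9


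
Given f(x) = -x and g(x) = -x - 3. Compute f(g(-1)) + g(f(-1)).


f(g(-1)) = 2
g(f(-1)) = -4
Sum = -2

-2


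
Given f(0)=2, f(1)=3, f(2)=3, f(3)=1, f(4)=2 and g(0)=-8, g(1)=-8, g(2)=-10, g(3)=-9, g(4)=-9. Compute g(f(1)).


f(1) = 3
g(3) = -9

-9


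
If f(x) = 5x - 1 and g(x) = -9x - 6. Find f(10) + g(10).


f(10) = 49
g(10) = -96
Sum = -47

-47


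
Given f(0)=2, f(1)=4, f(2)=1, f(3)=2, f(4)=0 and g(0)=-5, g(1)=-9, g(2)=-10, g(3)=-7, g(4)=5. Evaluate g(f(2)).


f(2) = 1
g(1) = -9

-9


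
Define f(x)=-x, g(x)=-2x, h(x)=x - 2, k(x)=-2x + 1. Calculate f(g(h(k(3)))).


k(3) = -5
h(-5) = -7
g(-7) = 14
f(14) = -14

-14


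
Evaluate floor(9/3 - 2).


9/3 = 3
3 - 2 = 1
floor(1) = 1

1


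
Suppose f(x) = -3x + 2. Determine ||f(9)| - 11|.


f(9) = -25
|-25| = 25
|25 - 11| = 14

14


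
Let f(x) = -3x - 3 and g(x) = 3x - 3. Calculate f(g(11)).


-93


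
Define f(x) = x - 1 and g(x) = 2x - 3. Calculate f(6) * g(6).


45


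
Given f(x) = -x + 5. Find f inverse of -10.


Solve -x + 5 = -10
x = (-10 - 5) / (-1) = 15

15


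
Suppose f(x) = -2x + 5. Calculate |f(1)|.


f(1) = 3
|3| = 3

3


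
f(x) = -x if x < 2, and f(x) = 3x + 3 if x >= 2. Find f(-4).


4


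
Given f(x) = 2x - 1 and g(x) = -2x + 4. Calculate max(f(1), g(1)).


2


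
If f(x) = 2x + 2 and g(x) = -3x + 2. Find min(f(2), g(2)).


f(2) = 6
g(2) = -4
min = -4

-4


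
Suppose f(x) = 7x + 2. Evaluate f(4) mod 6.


f(4) = 30
30 mod 6 = 0

0


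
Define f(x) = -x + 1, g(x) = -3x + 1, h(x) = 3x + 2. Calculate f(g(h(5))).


51


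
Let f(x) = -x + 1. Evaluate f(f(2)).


f(2) = -1
f(-1) = 2

2


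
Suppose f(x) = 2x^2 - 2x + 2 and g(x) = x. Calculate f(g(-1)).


g(-1) = -1
f(-1) = 2*(-1)^2 - 2*(-1) + 2 = 6

6


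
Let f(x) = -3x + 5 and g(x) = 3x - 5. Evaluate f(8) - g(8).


f(8) = -19
g(8) = 19
Difference = -38

-38


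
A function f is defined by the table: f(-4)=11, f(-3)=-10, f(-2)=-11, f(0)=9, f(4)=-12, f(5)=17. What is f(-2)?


Reading from the table at x = -2

-11


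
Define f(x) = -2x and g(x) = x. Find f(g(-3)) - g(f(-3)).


f(g(-3)) = 6
g(f(-3)) = 6
Difference = 0

0


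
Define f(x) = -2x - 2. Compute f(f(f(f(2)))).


42


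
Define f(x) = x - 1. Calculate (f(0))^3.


f(0) = -1
(-1)^3 = -1

-1


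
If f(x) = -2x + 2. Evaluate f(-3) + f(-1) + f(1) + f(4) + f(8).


f(-3) = 8
f(-1) = 4
f(1) = 0
f(4) = -6
f(8) = -14
Sum = -8

-8


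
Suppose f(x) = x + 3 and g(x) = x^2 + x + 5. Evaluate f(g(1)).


g(1) = 7
f(7) = 10

10


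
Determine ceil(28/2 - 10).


28/2 = 14
14 - 10 = 4
ceil(4) = 4

4


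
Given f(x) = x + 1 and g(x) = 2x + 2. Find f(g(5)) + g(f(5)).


f(g(5)) = 13
g(f(5)) = 14
Sum = 27

27


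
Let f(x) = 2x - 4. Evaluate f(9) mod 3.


f(9) = 14
14 mod 3 = 2

2


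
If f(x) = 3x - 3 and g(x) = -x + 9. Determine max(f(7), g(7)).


f(7) = 18
g(7) = 2
max = 18

18


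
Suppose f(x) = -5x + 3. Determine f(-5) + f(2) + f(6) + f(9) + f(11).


f(-5) = 28
f(2) = -7
f(6) = -27
f(9) = -42
f(11) = -52
Sum = -100

-100
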